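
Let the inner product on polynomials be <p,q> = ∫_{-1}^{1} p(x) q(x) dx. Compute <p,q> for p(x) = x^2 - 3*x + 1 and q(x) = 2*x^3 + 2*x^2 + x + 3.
<p,q> = 86/15

Expand the product: p(x)·q(x) = 2*x^5 - 4*x^4 - 3*x^3 + 2*x^2 - 8*x + 3.
∫_{-1}^{1} of each monomial x^k gives [2/(k+1) if k even, 0 if k odd]. Integrating term-by-term (or equivalently evaluating the antiderivative F(x) = x^6/3 - 4*x^5/5 - 3*x^4/4 + 2*x^3/3 - 4*x^2 + 3*x at the endpoints):
  F(1) − F(−1) = -31/20 − (-437/60) = 86/15.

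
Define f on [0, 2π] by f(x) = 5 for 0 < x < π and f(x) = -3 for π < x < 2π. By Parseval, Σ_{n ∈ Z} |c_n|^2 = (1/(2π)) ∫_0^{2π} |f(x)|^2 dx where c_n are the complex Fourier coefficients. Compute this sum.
Σ |c_n|^2 = 17

Parseval equates the L^2 energy of f (normalised by 1/(2π)) with the ℓ^2 sum of its Fourier coefficients: (1/(2π)) ∫_0^{2π} |f|^2 = Σ |c_n|^2.
Compute the left side: (1/(2π)) [∫_0^π 5^2 dx + ∫_π^{2π} (-3)^2 dx] = (1/(2π)) · (25π + 9π) = (25 + 9)/2 = 17.
So Σ_{n ∈ Z} |c_n|^2 = 17.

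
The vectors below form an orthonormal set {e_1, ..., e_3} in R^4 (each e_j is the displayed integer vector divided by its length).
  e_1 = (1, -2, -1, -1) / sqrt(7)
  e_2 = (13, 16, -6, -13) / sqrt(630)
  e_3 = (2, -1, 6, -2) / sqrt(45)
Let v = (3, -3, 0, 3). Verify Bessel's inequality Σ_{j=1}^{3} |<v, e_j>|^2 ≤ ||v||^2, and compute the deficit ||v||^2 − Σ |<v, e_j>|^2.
Σ |<v, e_j>|^2 = 9; ||v||^2 = 27; deficit = 18

Write each e_j = u_j / sqrt(<u_j, u_j>) where u_j is the displayed integer vector. Then <v, e_j> = <v, u_j> / sqrt(<u_j, u_j>), so |<v, e_j>|^2 = <v, u_j>^2 / <u_j, u_j>.
Coefficients: <v, e_1> = 6/sqrt(7), <v, e_2> = -48/sqrt(630), <v, e_3> = 3/sqrt(45).
Square and sum: Σ |<v, e_j>|^2 = 9.
Compute ||v||^2 = v·v = 27.
Deficit = 27 − 9 = 18 ≥ 0, confirming Bessel's inequality. (The deficit equals ||v − Σ <v,e_j> e_j||^2, the squared distance from v to span{e_j}.)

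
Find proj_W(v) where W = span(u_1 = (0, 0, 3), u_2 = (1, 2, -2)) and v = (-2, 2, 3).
proj_W(v) = (2/5, 4/5, 3)

Set up U = [u_1 | ... | u_2] ∈ R^(3×2). The projector onto W = col(U) is P = U (U^T U)^(-1) U^T.
Compute U^T U =
  [9, -6]
  [-6, 9],
and U^T v = (9, -4).
Solve U^T U · c = U^T v for the coefficients: c = (19/15, 2/5). The projection is proj_W(v) = U c.
Check: (v - proj_W(v)) · u_1 = 0  (should be 0).
Check: (v - proj_W(v)) · u_2 = 0  (should be 0).
Result: proj_W(v) = (2/5, 4/5, 3).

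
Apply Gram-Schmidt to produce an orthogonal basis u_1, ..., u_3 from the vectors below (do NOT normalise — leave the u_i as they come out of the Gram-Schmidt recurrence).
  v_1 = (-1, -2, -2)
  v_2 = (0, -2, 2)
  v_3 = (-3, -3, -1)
Orthogonal basis:
  u_1 = (-1, -2, -2)
  u_2 = (0, -2, 2)
  u_3 = (-16/9, 4/9, 4/9)

Apply the Gram-Schmidt recurrence
  u_1 = v_1
  u_i = v_i − Σ_{j<i} ((v_i · u_j) / (u_j · u_j)) · u_j.

Step by step this gives:
  u_1 = (-1, -2, -2)
  u_2 = (0, -2, 2)
  u_3 = (-16/9, 4/9, 4/9)

Orthogonality check:
  u_2 · u_1 = 0 (should be 0)
  u_3 · u_1 = 0 (should be 0)
  u_3 · u_2 = 0 (should be 0)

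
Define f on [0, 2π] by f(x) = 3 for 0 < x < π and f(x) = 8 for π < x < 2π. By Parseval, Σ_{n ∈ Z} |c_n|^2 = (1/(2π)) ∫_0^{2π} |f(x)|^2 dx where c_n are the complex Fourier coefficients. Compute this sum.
Σ |c_n|^2 = 73/2

Parseval equates the L^2 energy of f (normalised by 1/(2π)) with the ℓ^2 sum of its Fourier coefficients: (1/(2π)) ∫_0^{2π} |f|^2 = Σ |c_n|^2.
Compute the left side: (1/(2π)) [∫_0^π 3^2 dx + ∫_π^{2π} 8^2 dx] = (1/(2π)) · (9π + 64π) = (9 + 64)/2 = 73/2.
So Σ_{n ∈ Z} |c_n|^2 = 73/2.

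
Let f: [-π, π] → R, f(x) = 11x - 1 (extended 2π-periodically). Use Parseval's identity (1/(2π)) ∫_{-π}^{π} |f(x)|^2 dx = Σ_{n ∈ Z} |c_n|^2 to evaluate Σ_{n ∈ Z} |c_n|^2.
Σ |c_n|^2 = 121π^2/3 + 1

Expand and integrate term by term over [-π, π]:
  ∫ (11x)^2 dx = 121·(2π^3/3); ∫ 2·11·(-1)·x dx = 0 (odd integrand); ∫ (-1)^2 dx = 1·2π.
So (1/(2π)) ∫_{-π}^{π} (11x - 1)^2 dx = 121π^2/3 + 1 = 121π^2/3 + 1.
Parseval ⇒ Σ |c_n|^2 = 121π^2/3 + 1.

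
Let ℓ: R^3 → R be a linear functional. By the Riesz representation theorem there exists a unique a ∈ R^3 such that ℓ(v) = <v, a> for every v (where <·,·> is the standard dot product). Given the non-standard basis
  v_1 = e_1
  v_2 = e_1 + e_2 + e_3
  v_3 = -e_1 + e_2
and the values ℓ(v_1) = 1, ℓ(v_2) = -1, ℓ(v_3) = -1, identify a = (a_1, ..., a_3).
a = (1, 0, -2)

Write a = (a_1, ..., a_3) in the standard basis. For each basis vector v_i, ℓ(v_i) = <v_i, a> is a linear equation in the a_j's. Collect the n equations into a matrix system V a = ℓ, where row i of V is v_i (expressed in the standard basis). Since V is invertible (lower-triangular with 1s on the diagonal, up to permutation), solve by back-substitution:
  V =
[[1, 0, 0],
 [1, 1, 1],
 [-1, 1, 0]]
  V a = (1, -1, -1)
Solving gives a = (1, 0, -2).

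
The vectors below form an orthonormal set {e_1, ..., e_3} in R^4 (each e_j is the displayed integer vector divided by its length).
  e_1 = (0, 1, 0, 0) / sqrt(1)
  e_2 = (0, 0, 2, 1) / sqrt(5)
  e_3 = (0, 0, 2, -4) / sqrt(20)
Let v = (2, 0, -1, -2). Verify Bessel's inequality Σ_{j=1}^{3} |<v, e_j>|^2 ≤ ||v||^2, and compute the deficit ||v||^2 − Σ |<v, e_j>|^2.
Σ |<v, e_j>|^2 = 5; ||v||^2 = 9; deficit = 4

Write each e_j = u_j / sqrt(<u_j, u_j>) where u_j is the displayed integer vector. Then <v, e_j> = <v, u_j> / sqrt(<u_j, u_j>), so |<v, e_j>|^2 = <v, u_j>^2 / <u_j, u_j>.
Coefficients: <v, e_1> = 0/sqrt(1), <v, e_2> = -4/sqrt(5), <v, e_3> = 6/sqrt(20).
Square and sum: Σ |<v, e_j>|^2 = 5.
Compute ||v||^2 = v·v = 9.
Deficit = 9 − 5 = 4 ≥ 0, confirming Bessel's inequality. (The deficit equals ||v − Σ <v,e_j> e_j||^2, the squared distance from v to span{e_j}.)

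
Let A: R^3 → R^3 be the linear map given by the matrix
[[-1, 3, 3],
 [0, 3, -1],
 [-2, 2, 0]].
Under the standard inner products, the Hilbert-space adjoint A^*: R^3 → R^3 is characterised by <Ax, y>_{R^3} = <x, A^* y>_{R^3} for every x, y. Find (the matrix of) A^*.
A^* = A^T =
[[-1, 0, -2],
 [3, 3, 2],
 [3, -1, 0]]

For real matrices with standard dot products, the defining identity <Ax, y> = <x, A^* y> gives (Ax)^T y = x^T (A^*) y, i.e. x^T A^T y = x^T (A^*) y. Since this holds for all x, y, we must have A^* = A^T. Therefore
A^* =
[[-1, 0, -2],
 [3, 3, 2],
 [3, -1, 0]].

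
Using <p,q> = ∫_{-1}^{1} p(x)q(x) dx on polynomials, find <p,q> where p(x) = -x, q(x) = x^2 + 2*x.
<p,q> = -4/3

Expand the product: p(x)·q(x) = -x^3 - 2*x^2.
∫_{-1}^{1} of each monomial x^k gives [2/(k+1) if k even, 0 if k odd]. Integrating term-by-term (or equivalently evaluating the antiderivative F(x) = -x^4/4 - 2*x^3/3 at the endpoints):
  F(1) − F(−1) = -11/12 − (5/12) = -4/3.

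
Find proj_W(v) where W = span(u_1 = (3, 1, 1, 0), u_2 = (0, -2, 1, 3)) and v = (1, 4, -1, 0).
proj_W(v) = (25/17, 29/17, -2/17, -31/17)

Set up U = [u_1 | ... | u_2] ∈ R^(4×2). The projector onto W = col(U) is P = U (U^T U)^(-1) U^T.
Compute U^T U =
  [11, -1]
  [-1, 14],
and U^T v = (6, -9).
Solve U^T U · c = U^T v for the coefficients: c = (25/51, -31/51). The projection is proj_W(v) = U c.
Check: (v - proj_W(v)) · u_1 = 0  (should be 0).
Check: (v - proj_W(v)) · u_2 = 0  (should be 0).
Result: proj_W(v) = (25/17, 29/17, -2/17, -31/17).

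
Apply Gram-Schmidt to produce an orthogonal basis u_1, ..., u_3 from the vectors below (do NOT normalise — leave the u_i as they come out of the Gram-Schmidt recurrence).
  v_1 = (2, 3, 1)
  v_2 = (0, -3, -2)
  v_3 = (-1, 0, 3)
Orthogonal basis:
  u_1 = (2, 3, 1)
  u_2 = (11/7, -9/14, -17/14)
  u_3 = (45/61, -60/61, 90/61)

Apply the Gram-Schmidt recurrence
  u_1 = v_1
  u_i = v_i − Σ_{j<i} ((v_i · u_j) / (u_j · u_j)) · u_j.

Step by step this gives:
  u_1 = (2, 3, 1)
  u_2 = (11/7, -9/14, -17/14)
  u_3 = (45/61, -60/61, 90/61)

Orthogonality check:
  u_2 · u_1 = 0 (should be 0)
  u_3 · u_1 = 0 (should be 0)
  u_3 · u_2 = 0 (should be 0)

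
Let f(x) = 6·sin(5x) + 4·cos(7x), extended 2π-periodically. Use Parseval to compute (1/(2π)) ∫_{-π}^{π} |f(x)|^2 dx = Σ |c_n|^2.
Σ |c_n|^2 = 26

Expand |f|^2 and use orthogonality of {sin(nx), cos(mx)} on [-π, π]:
  ∫_{-π}^{π} sin(nx)^2 dx = π, ∫ cos(mx)^2 dx = π, and cross terms integrate to 0.
So ∫_{-π}^{π} f(x)^2 dx = 6^2 · π + 4^2 · π = (36 + 16)π.
Divide by 2π: (36 + 16)/2 = 26.
By Parseval, this equals Σ |c_n|^2.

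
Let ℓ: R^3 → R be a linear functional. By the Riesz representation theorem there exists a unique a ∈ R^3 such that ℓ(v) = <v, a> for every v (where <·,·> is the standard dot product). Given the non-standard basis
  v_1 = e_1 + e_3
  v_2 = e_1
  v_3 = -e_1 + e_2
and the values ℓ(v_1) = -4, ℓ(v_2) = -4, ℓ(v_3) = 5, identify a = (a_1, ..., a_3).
a = (-4, 1, 0)

Write a = (a_1, ..., a_3) in the standard basis. For each basis vector v_i, ℓ(v_i) = <v_i, a> is a linear equation in the a_j's. Collect the n equations into a matrix system V a = ℓ, where row i of V is v_i (expressed in the standard basis). Since V is invertible (lower-triangular with 1s on the diagonal, up to permutation), solve by back-substitution:
  V =
[[1, 0, 1],
 [1, 0, 0],
 [-1, 1, 0]]
  V a = (-4, -4, 5)
Solving gives a = (-4, 1, 0).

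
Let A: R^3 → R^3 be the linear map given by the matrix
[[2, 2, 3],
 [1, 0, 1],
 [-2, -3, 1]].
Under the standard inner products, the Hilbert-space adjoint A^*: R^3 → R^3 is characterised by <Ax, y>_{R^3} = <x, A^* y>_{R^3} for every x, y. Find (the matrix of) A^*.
A^* = A^T =
[[2, 1, -2],
 [2, 0, -3],
 [3, 1, 1]]

For real matrices with standard dot products, the defining identity <Ax, y> = <x, A^* y> gives (Ax)^T y = x^T (A^*) y, i.e. x^T A^T y = x^T (A^*) y. Since this holds for all x, y, we must have A^* = A^T. Therefore
A^* =
[[2, 1, -2],
 [2, 0, -3],
 [3, 1, 1]].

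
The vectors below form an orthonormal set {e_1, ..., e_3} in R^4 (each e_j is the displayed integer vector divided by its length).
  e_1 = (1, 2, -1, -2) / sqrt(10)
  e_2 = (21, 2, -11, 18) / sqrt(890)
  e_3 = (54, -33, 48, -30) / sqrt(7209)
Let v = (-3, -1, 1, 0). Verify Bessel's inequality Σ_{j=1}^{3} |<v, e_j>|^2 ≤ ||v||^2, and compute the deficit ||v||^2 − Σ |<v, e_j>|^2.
Σ |<v, e_j>|^2 = 11; ||v||^2 = 11; deficit = 0

Write each e_j = u_j / sqrt(<u_j, u_j>) where u_j is the displayed integer vector. Then <v, e_j> = <v, u_j> / sqrt(<u_j, u_j>), so |<v, e_j>|^2 = <v, u_j>^2 / <u_j, u_j>.
Coefficients: <v, e_1> = -6/sqrt(10), <v, e_2> = -76/sqrt(890), <v, e_3> = -81/sqrt(7209).
Square and sum: Σ |<v, e_j>|^2 = 11.
Compute ||v||^2 = v·v = 11.
Deficit = 11 − 11 = 0 ≥ 0, confirming Bessel's inequality. (The deficit equals ||v − Σ <v,e_j> e_j||^2, the squared distance from v to span{e_j}.)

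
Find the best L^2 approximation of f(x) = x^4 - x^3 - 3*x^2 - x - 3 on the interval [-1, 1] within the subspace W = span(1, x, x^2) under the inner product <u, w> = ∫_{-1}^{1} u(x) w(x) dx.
g(x) = -15*x^2/7 - 8*x/5 - 108/35

The best approximation g ∈ W is the orthogonal projection of f onto W. Writing g = a_0 + a_1 x + a_2 x^2, the coefficients solve the normal equations G · a = b where
  G_{ij} = <φ_i, φ_j> and b_i = <f, φ_i>, with φ_0 = 1, φ_1 = x, φ_2 = x^2.
G =
  [2, 0, 2/3]
  [0, 2/3, 0]
  [2/3, 0, 2/5],
b = (-38/5, -16/15, -102/35).
Solving gives a_0 = -108/35, a_1 = -8/5, a_2 = -15/7, so
  g(x) = -15*x^2/7 - 8*x/5 - 108/35.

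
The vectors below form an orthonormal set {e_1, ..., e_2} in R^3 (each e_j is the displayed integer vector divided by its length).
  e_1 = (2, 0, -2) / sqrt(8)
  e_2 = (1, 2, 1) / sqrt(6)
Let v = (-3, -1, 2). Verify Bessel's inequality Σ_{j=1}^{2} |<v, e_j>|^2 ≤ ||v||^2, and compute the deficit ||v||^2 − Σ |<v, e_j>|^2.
Σ |<v, e_j>|^2 = 14; ||v||^2 = 14; deficit = 0

Write each e_j = u_j / sqrt(<u_j, u_j>) where u_j is the displayed integer vector. Then <v, e_j> = <v, u_j> / sqrt(<u_j, u_j>), so |<v, e_j>|^2 = <v, u_j>^2 / <u_j, u_j>.
Coefficients: <v, e_1> = -10/sqrt(8), <v, e_2> = -3/sqrt(6).
Square and sum: Σ |<v, e_j>|^2 = 14.
Compute ||v||^2 = v·v = 14.
Deficit = 14 − 14 = 0 ≥ 0, confirming Bessel's inequality. (The deficit equals ||v − Σ <v,e_j> e_j||^2, the squared distance from v to span{e_j}.)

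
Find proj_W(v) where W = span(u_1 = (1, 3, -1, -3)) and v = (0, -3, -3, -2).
proj_W(v) = (0, 0, 0, 0)

Set up U = [u_1 | ... | u_1] ∈ R^(4×1). The projector onto W = col(U) is P = U (U^T U)^(-1) U^T.
Compute U^T U =
  [20],
and U^T v = (0).
Solve U^T U · c = U^T v for the coefficients: c = (0). The projection is proj_W(v) = U c.
Check: (v - proj_W(v)) · u_1 = 0  (should be 0).
Result: proj_W(v) = (0, 0, 0, 0).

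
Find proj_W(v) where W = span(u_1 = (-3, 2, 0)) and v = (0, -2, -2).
proj_W(v) = (12/13, -8/13, 0)

Set up U = [u_1 | ... | u_1] ∈ R^(3×1). The projector onto W = col(U) is P = U (U^T U)^(-1) U^T.
Compute U^T U =
  [13],
and U^T v = (-4).
Solve U^T U · c = U^T v for the coefficients: c = (-4/13). The projection is proj_W(v) = U c.
Check: (v - proj_W(v)) · u_1 = 0  (should be 0).
Result: proj_W(v) = (12/13, -8/13, 0).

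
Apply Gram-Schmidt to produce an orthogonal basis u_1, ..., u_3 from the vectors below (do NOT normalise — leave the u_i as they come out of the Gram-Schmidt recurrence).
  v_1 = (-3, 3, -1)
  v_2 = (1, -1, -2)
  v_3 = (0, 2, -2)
Orthogonal basis:
  u_1 = (-3, 3, -1)
  u_2 = (7/19, -7/19, -42/19)
  u_3 = (1, 1, 0)

Apply the Gram-Schmidt recurrence
  u_1 = v_1
  u_i = v_i − Σ_{j<i} ((v_i · u_j) / (u_j · u_j)) · u_j.

Step by step this gives:
  u_1 = (-3, 3, -1)
  u_2 = (7/19, -7/19, -42/19)
  u_3 = (1, 1, 0)

Orthogonality check:
  u_2 · u_1 = 0 (should be 0)
  u_3 · u_1 = 0 (should be 0)
  u_3 · u_2 = 0 (should be 0)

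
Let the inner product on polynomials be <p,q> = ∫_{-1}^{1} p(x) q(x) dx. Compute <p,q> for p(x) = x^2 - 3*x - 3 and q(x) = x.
<p,q> = -2

Expand the product: p(x)·q(x) = x^3 - 3*x^2 - 3*x.
∫_{-1}^{1} of each monomial x^k gives [2/(k+1) if k even, 0 if k odd]. Integrating term-by-term (or equivalently evaluating the antiderivative F(x) = x^4/4 - x^3 - 3*x^2/2 at the endpoints):
  F(1) − F(−1) = -9/4 − (-1/4) = -2.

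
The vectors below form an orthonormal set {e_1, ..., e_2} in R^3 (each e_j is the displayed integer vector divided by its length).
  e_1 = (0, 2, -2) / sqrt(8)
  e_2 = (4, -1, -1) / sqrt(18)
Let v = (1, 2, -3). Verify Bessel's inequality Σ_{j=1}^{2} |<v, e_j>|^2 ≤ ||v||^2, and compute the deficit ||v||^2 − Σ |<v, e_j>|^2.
Σ |<v, e_j>|^2 = 125/9; ||v||^2 = 14; deficit = 1/9

Write each e_j = u_j / sqrt(<u_j, u_j>) where u_j is the displayed integer vector. Then <v, e_j> = <v, u_j> / sqrt(<u_j, u_j>), so |<v, e_j>|^2 = <v, u_j>^2 / <u_j, u_j>.
Coefficients: <v, e_1> = 10/sqrt(8), <v, e_2> = 5/sqrt(18).
Square and sum: Σ |<v, e_j>|^2 = 125/9.
Compute ||v||^2 = v·v = 14.
Deficit = 14 − 125/9 = 1/9 ≥ 0, confirming Bessel's inequality. (The deficit equals ||v − Σ <v,e_j> e_j||^2, the squared distance from v to span{e_j}.)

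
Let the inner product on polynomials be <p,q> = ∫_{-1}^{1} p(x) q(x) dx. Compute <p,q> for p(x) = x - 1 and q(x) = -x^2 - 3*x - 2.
<p,q> = 8/3

Expand the product: p(x)·q(x) = -x^3 - 2*x^2 + x + 2.
∫_{-1}^{1} of each monomial x^k gives [2/(k+1) if k even, 0 if k odd]. Integrating term-by-term (or equivalently evaluating the antiderivative F(x) = -x^4/4 - 2*x^3/3 + x^2/2 + 2*x at the endpoints):
  F(1) − F(−1) = 19/12 − (-13/12) = 8/3.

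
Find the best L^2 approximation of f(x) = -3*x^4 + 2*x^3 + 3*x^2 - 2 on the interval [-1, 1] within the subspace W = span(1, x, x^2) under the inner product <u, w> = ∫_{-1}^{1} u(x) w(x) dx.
g(x) = 3*x^2/7 + 6*x/5 - 61/35

The best approximation g ∈ W is the orthogonal projection of f onto W. Writing g = a_0 + a_1 x + a_2 x^2, the coefficients solve the normal equations G · a = b where
  G_{ij} = <φ_i, φ_j> and b_i = <f, φ_i>, with φ_0 = 1, φ_1 = x, φ_2 = x^2.
G =
  [2, 0, 2/3]
  [0, 2/3, 0]
  [2/3, 0, 2/5],
b = (-16/5, 4/5, -104/105).
Solving gives a_0 = -61/35, a_1 = 6/5, a_2 = 3/7, so
  g(x) = 3*x^2/7 + 6*x/5 - 61/35.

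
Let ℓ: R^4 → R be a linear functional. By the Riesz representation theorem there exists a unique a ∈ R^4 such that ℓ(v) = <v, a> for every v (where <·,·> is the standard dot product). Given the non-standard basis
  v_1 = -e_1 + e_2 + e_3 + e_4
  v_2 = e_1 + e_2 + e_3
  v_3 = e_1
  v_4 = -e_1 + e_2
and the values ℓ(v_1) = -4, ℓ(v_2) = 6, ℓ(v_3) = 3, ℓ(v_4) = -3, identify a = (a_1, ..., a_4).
a = (3, 0, 3, -4)

Write a = (a_1, ..., a_4) in the standard basis. For each basis vector v_i, ℓ(v_i) = <v_i, a> is a linear equation in the a_j's. Collect the n equations into a matrix system V a = ℓ, where row i of V is v_i (expressed in the standard basis). Since V is invertible (lower-triangular with 1s on the diagonal, up to permutation), solve by back-substitution:
  V =
[[-1, 1, 1, 1],
 [1, 1, 1, 0],
 [1, 0, 0, 0],
 [-1, 1, 0, 0]]
  V a = (-4, 6, 3, -3)
Solving gives a = (3, 0, 3, -4).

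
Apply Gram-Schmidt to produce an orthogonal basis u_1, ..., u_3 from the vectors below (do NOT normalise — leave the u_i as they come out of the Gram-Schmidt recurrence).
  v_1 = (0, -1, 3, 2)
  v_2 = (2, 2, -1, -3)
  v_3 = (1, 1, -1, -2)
Orthogonal basis:
  u_1 = (0, -1, 3, 2)
  u_2 = (2, 17/14, 19/14, -10/7)
  u_3 = (-1/131, -24/131, 4/131, -18/131)

Apply the Gram-Schmidt recurrence
  u_1 = v_1
  u_i = v_i − Σ_{j<i} ((v_i · u_j) / (u_j · u_j)) · u_j.

Step by step this gives:
  u_1 = (0, -1, 3, 2)
  u_2 = (2, 17/14, 19/14, -10/7)
  u_3 = (-1/131, -24/131, 4/131, -18/131)

Orthogonality check:
  u_2 · u_1 = 0 (should be 0)
  u_3 · u_1 = 0 (should be 0)
  u_3 · u_2 = 0 (should be 0)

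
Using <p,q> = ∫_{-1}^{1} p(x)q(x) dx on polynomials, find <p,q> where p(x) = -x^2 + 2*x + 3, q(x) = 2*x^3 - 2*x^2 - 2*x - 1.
<p,q> = -48/5

Expand the product: p(x)·q(x) = -2*x^5 + 6*x^4 + 4*x^3 - 9*x^2 - 8*x - 3.
∫_{-1}^{1} of each monomial x^k gives [2/(k+1) if k even, 0 if k odd]. Integrating term-by-term (or equivalently evaluating the antiderivative F(x) = -x^6/3 + 6*x^5/5 + x^4 - 3*x^3 - 4*x^2 - 3*x at the endpoints):
  F(1) − F(−1) = -122/15 − (22/15) = -48/5.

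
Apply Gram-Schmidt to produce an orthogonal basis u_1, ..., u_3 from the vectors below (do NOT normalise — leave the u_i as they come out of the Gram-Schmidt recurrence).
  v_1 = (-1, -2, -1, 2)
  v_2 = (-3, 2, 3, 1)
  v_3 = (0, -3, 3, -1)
Orthogonal basis:
  u_1 = (-1, -2, -1, 2)
  u_2 = (-16/5, 8/5, 14/5, 7/5)
  u_3 = (93/226, -334/113, 639/226, -151/113)

Apply the Gram-Schmidt recurrence
  u_1 = v_1
  u_i = v_i − Σ_{j<i} ((v_i · u_j) / (u_j · u_j)) · u_j.

Step by step this gives:
  u_1 = (-1, -2, -1, 2)
  u_2 = (-16/5, 8/5, 14/5, 7/5)
  u_3 = (93/226, -334/113, 639/226, -151/113)

Orthogonality check:
  u_2 · u_1 = 0 (should be 0)
  u_3 · u_1 = 0 (should be 0)
  u_3 · u_2 = 0 (should be 0)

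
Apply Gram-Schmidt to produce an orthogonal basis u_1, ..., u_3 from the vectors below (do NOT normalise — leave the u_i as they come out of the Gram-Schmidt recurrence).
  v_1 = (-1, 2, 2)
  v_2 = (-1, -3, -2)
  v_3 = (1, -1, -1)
Orthogonal basis:
  u_1 = (-1, 2, 2)
  u_2 = (-2, -1, 0)
  u_3 = (2/45, -4/45, 1/9)

Apply the Gram-Schmidt recurrence
  u_1 = v_1
  u_i = v_i − Σ_{j<i} ((v_i · u_j) / (u_j · u_j)) · u_j.

Step by step this gives:
  u_1 = (-1, 2, 2)
  u_2 = (-2, -1, 0)
  u_3 = (2/45, -4/45, 1/9)

Orthogonality check:
  u_2 · u_1 = 0 (should be 0)
  u_3 · u_1 = 0 (should be 0)
  u_3 · u_2 = 0 (should be 0)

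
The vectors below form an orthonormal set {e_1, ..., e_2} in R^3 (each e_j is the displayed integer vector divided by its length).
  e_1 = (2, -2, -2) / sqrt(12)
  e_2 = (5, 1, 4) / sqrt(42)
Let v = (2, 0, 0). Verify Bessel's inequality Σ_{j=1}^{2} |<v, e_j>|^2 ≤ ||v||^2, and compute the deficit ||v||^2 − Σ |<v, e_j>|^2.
Σ |<v, e_j>|^2 = 26/7; ||v||^2 = 4; deficit = 2/7

Write each e_j = u_j / sqrt(<u_j, u_j>) where u_j is the displayed integer vector. Then <v, e_j> = <v, u_j> / sqrt(<u_j, u_j>), so |<v, e_j>|^2 = <v, u_j>^2 / <u_j, u_j>.
Coefficients: <v, e_1> = 4/sqrt(12), <v, e_2> = 10/sqrt(42).
Square and sum: Σ |<v, e_j>|^2 = 26/7.
Compute ||v||^2 = v·v = 4.
Deficit = 4 − 26/7 = 2/7 ≥ 0, confirming Bessel's inequality. (The deficit equals ||v − Σ <v,e_j> e_j||^2, the squared distance from v to span{e_j}.)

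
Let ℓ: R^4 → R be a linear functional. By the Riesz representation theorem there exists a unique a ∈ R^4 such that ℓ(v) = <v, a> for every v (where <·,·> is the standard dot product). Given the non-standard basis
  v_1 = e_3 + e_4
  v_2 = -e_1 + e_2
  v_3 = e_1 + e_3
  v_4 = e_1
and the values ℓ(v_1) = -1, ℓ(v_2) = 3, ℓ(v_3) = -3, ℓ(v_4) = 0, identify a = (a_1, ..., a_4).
a = (0, 3, -3, 2)

Write a = (a_1, ..., a_4) in the standard basis. For each basis vector v_i, ℓ(v_i) = <v_i, a> is a linear equation in the a_j's. Collect the n equations into a matrix system V a = ℓ, where row i of V is v_i (expressed in the standard basis). Since V is invertible (lower-triangular with 1s on the diagonal, up to permutation), solve by back-substitution:
  V =
[[0, 0, 1, 1],
 [-1, 1, 0, 0],
 [1, 0, 1, 0],
 [1, 0, 0, 0]]
  V a = (-1, 3, -3, 0)
Solving gives a = (0, 3, -3, 2).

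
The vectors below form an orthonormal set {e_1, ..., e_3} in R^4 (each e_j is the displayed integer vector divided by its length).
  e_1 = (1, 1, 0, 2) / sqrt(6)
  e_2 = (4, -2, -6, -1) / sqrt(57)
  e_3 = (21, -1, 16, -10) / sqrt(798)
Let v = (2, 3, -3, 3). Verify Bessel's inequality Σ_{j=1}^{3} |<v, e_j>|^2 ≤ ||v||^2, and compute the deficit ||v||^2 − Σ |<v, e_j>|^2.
Σ |<v, e_j>|^2 = 190/7; ||v||^2 = 31; deficit = 27/7

Write each e_j = u_j / sqrt(<u_j, u_j>) where u_j is the displayed integer vector. Then <v, e_j> = <v, u_j> / sqrt(<u_j, u_j>), so |<v, e_j>|^2 = <v, u_j>^2 / <u_j, u_j>.
Coefficients: <v, e_1> = 11/sqrt(6), <v, e_2> = 17/sqrt(57), <v, e_3> = -39/sqrt(798).
Square and sum: Σ |<v, e_j>|^2 = 190/7.
Compute ||v||^2 = v·v = 31.
Deficit = 31 − 190/7 = 27/7 ≥ 0, confirming Bessel's inequality. (The deficit equals ||v − Σ <v,e_j> e_j||^2, the squared distance from v to span{e_j}.)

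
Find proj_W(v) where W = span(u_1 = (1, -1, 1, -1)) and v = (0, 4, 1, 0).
proj_W(v) = (-3/4, 3/4, -3/4, 3/4)

Set up U = [u_1 | ... | u_1] ∈ R^(4×1). The projector onto W = col(U) is P = U (U^T U)^(-1) U^T.
Compute U^T U =
  [4],
and U^T v = (-3).
Solve U^T U · c = U^T v for the coefficients: c = (-3/4). The projection is proj_W(v) = U c.
Check: (v - proj_W(v)) · u_1 = 0  (should be 0).
Result: proj_W(v) = (-3/4, 3/4, -3/4, 3/4).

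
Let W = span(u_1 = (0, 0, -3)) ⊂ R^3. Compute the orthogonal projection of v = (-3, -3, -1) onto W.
proj_W(v) = (0, 0, -1)

Set up U = [u_1 | ... | u_1] ∈ R^(3×1). The projector onto W = col(U) is P = U (U^T U)^(-1) U^T.
Compute U^T U =
  [9],
and U^T v = (3).
Solve U^T U · c = U^T v for the coefficients: c = (1/3). The projection is proj_W(v) = U c.
Check: (v - proj_W(v)) · u_1 = 0  (should be 0).
Result: proj_W(v) = (0, 0, -1).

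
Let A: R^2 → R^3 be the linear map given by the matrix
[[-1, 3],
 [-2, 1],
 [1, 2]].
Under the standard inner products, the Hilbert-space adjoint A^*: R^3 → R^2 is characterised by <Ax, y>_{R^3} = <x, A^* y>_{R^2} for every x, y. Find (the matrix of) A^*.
A^* = A^T =
[[-1, -2, 1],
 [3, 1, 2]]

For real matrices with standard dot products, the defining identity <Ax, y> = <x, A^* y> gives (Ax)^T y = x^T (A^*) y, i.e. x^T A^T y = x^T (A^*) y. Since this holds for all x, y, we must have A^* = A^T. Therefore
A^* =
[[-1, -2, 1],
 [3, 1, 2]].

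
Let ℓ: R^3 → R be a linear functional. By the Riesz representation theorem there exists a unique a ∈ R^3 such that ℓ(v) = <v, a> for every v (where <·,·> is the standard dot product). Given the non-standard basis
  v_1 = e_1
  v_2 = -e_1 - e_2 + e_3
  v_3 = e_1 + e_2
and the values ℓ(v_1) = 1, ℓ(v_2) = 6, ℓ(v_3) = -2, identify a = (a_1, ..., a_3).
a = (1, -3, 4)

Write a = (a_1, ..., a_3) in the standard basis. For each basis vector v_i, ℓ(v_i) = <v_i, a> is a linear equation in the a_j's. Collect the n equations into a matrix system V a = ℓ, where row i of V is v_i (expressed in the standard basis). Since V is invertible (lower-triangular with 1s on the diagonal, up to permutation), solve by back-substitution:
  V =
[[1, 0, 0],
 [-1, -1, 1],
 [1, 1, 0]]
  V a = (1, 6, -2)
Solving gives a = (1, -3, 4).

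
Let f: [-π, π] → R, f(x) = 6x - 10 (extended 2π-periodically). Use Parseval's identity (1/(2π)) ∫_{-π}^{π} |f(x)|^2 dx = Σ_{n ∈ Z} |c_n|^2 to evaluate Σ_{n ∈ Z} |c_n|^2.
Σ |c_n|^2 = 12π^2 + 100

Expand and integrate term by term over [-π, π]:
  ∫ (6x)^2 dx = 36·(2π^3/3); ∫ 2·6·(-10)·x dx = 0 (odd integrand); ∫ (-10)^2 dx = 100·2π.
So (1/(2π)) ∫_{-π}^{π} (6x - 10)^2 dx = 36π^2/3 + 100 = 12π^2 + 100.
Parseval ⇒ Σ |c_n|^2 = 12π^2 + 100.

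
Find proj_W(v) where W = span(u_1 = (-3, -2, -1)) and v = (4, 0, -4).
proj_W(v) = (12/7, 8/7, 4/7)

Set up U = [u_1 | ... | u_1] ∈ R^(3×1). The projector onto W = col(U) is P = U (U^T U)^(-1) U^T.
Compute U^T U =
  [14],
and U^T v = (-8).
Solve U^T U · c = U^T v for the coefficients: c = (-4/7). The projection is proj_W(v) = U c.
Check: (v - proj_W(v)) · u_1 = 0  (should be 0).
Result: proj_W(v) = (12/7, 8/7, 4/7).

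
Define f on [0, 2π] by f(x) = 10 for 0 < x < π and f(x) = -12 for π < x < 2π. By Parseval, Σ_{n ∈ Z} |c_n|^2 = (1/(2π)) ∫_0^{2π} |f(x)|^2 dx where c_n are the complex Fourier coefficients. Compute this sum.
Σ |c_n|^2 = 122

Parseval equates the L^2 energy of f (normalised by 1/(2π)) with the ℓ^2 sum of its Fourier coefficients: (1/(2π)) ∫_0^{2π} |f|^2 = Σ |c_n|^2.
Compute the left side: (1/(2π)) [∫_0^π 10^2 dx + ∫_π^{2π} (-12)^2 dx] = (1/(2π)) · (100π + 144π) = (100 + 144)/2 = 122.
So Σ_{n ∈ Z} |c_n|^2 = 122.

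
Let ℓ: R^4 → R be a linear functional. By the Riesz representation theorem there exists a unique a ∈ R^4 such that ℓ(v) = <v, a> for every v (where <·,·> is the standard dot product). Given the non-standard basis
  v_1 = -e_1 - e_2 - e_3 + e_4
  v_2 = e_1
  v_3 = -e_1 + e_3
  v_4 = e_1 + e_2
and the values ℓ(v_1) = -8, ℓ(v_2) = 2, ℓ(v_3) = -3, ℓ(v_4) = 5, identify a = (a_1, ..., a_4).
a = (2, 3, -1, -4)

Write a = (a_1, ..., a_4) in the standard basis. For each basis vector v_i, ℓ(v_i) = <v_i, a> is a linear equation in the a_j's. Collect the n equations into a matrix system V a = ℓ, where row i of V is v_i (expressed in the standard basis). Since V is invertible (lower-triangular with 1s on the diagonal, up to permutation), solve by back-substitution:
  V =
[[-1, -1, -1, 1],
 [1, 0, 0, 0],
 [-1, 0, 1, 0],
 [1, 1, 0, 0]]
  V a = (-8, 2, -3, 5)
Solving gives a = (2, 3, -1, -4).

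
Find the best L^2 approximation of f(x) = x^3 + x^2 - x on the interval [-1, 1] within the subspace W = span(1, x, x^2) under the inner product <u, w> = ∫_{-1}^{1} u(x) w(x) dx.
g(x) = x^2 - 2*x/5

The best approximation g ∈ W is the orthogonal projection of f onto W. Writing g = a_0 + a_1 x + a_2 x^2, the coefficients solve the normal equations G · a = b where
  G_{ij} = <φ_i, φ_j> and b_i = <f, φ_i>, with φ_0 = 1, φ_1 = x, φ_2 = x^2.
G =
  [2, 0, 2/3]
  [0, 2/3, 0]
  [2/3, 0, 2/5],
b = (2/3, -4/15, 2/5).
Solving gives a_0 = 0, a_1 = -2/5, a_2 = 1, so
  g(x) = x^2 - 2*x/5.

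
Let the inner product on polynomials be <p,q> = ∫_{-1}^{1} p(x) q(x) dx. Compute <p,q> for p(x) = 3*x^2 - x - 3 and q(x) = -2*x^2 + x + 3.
<p,q> = -166/15

Expand the product: p(x)·q(x) = -6*x^4 + 5*x^3 + 14*x^2 - 6*x - 9.
∫_{-1}^{1} of each monomial x^k gives [2/(k+1) if k even, 0 if k odd]. Integrating term-by-term (or equivalently evaluating the antiderivative F(x) = -6*x^5/5 + 5*x^4/4 + 14*x^3/3 - 3*x^2 - 9*x at the endpoints):
  F(1) − F(−1) = -437/60 − (227/60) = -166/15.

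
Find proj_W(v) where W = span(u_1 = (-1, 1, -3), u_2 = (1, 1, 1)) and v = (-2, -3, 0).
proj_W(v) = (-5/3, -19/6, -1/6)

Set up U = [u_1 | ... | u_2] ∈ R^(3×2). The projector onto W = col(U) is P = U (U^T U)^(-1) U^T.
Compute U^T U =
  [11, -3]
  [-3, 3],
and U^T v = (-1, -5).
Solve U^T U · c = U^T v for the coefficients: c = (-3/4, -29/12). The projection is proj_W(v) = U c.
Check: (v - proj_W(v)) · u_1 = 0  (should be 0).
Check: (v - proj_W(v)) · u_2 = 0  (should be 0).
Result: proj_W(v) = (-5/3, -19/6, -1/6).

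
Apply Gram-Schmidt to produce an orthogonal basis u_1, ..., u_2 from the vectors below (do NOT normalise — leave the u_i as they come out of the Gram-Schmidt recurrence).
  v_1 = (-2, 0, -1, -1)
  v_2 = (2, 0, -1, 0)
Orthogonal basis:
  u_1 = (-2, 0, -1, -1)
  u_2 = (1, 0, -3/2, -1/2)

Apply the Gram-Schmidt recurrence
  u_1 = v_1
  u_i = v_i − Σ_{j<i} ((v_i · u_j) / (u_j · u_j)) · u_j.

Step by step this gives:
  u_1 = (-2, 0, -1, -1)
  u_2 = (1, 0, -3/2, -1/2)

Orthogonality check:
  u_2 · u_1 = 0 (should be 0)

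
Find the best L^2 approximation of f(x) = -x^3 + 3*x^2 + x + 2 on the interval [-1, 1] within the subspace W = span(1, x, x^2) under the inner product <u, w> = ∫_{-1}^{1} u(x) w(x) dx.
g(x) = 3*x^2 + 2*x/5 + 2

The best approximation g ∈ W is the orthogonal projection of f onto W. Writing g = a_0 + a_1 x + a_2 x^2, the coefficients solve the normal equations G · a = b where
  G_{ij} = <φ_i, φ_j> and b_i = <f, φ_i>, with φ_0 = 1, φ_1 = x, φ_2 = x^2.
G =
  [2, 0, 2/3]
  [0, 2/3, 0]
  [2/3, 0, 2/5],
b = (6, 4/15, 38/15).
Solving gives a_0 = 2, a_1 = 2/5, a_2 = 3, so
  g(x) = 3*x^2 + 2*x/5 + 2.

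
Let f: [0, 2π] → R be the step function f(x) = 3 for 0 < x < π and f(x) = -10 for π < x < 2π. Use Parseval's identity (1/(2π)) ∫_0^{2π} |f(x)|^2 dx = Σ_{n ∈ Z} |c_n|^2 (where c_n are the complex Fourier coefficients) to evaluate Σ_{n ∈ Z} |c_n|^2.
Σ |c_n|^2 = 109/2

Parseval equates the L^2 energy of f (normalised by 1/(2π)) with the ℓ^2 sum of its Fourier coefficients: (1/(2π)) ∫_0^{2π} |f|^2 = Σ |c_n|^2.
Compute the left side: (1/(2π)) [∫_0^π 3^2 dx + ∫_π^{2π} (-10)^2 dx] = (1/(2π)) · (9π + 100π) = (9 + 100)/2 = 109/2.
So Σ_{n ∈ Z} |c_n|^2 = 109/2.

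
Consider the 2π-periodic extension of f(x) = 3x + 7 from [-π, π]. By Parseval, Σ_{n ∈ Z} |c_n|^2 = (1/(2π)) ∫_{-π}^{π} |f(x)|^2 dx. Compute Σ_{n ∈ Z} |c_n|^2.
Σ |c_n|^2 = 3π^2 + 49

Expand and integrate term by term over [-π, π]:
  ∫ (3x)^2 dx = 9·(2π^3/3); ∫ 2·3·(7)·x dx = 0 (odd integrand); ∫ 7^2 dx = 49·2π.
So (1/(2π)) ∫_{-π}^{π} (3x + 7)^2 dx = 9π^2/3 + 49 = 3π^2 + 49.
Parseval ⇒ Σ |c_n|^2 = 3π^2 + 49.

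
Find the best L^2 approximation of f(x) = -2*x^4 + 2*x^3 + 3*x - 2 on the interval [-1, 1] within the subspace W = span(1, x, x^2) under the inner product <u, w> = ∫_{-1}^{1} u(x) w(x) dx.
g(x) = -12*x^2/7 + 21*x/5 - 64/35

The best approximation g ∈ W is the orthogonal projection of f onto W. Writing g = a_0 + a_1 x + a_2 x^2, the coefficients solve the normal equations G · a = b where
  G_{ij} = <φ_i, φ_j> and b_i = <f, φ_i>, with φ_0 = 1, φ_1 = x, φ_2 = x^2.
G =
  [2, 0, 2/3]
  [0, 2/3, 0]
  [2/3, 0, 2/5],
b = (-24/5, 14/5, -40/21).
Solving gives a_0 = -64/35, a_1 = 21/5, a_2 = -12/7, so
  g(x) = -12*x^2/7 + 21*x/5 - 64/35.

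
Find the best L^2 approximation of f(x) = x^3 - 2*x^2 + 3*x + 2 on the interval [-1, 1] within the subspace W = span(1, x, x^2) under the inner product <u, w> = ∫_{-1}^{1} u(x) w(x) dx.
g(x) = -2*x^2 + 18*x/5 + 2

The best approximation g ∈ W is the orthogonal projection of f onto W. Writing g = a_0 + a_1 x + a_2 x^2, the coefficients solve the normal equations G · a = b where
  G_{ij} = <φ_i, φ_j> and b_i = <f, φ_i>, with φ_0 = 1, φ_1 = x, φ_2 = x^2.
G =
  [2, 0, 2/3]
  [0, 2/3, 0]
  [2/3, 0, 2/5],
b = (8/3, 12/5, 8/15).
Solving gives a_0 = 2, a_1 = 18/5, a_2 = -2, so
  g(x) = -2*x^2 + 18*x/5 + 2.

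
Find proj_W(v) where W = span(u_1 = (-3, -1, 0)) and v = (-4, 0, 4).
proj_W(v) = (-18/5, -6/5, 0)

Set up U = [u_1 | ... | u_1] ∈ R^(3×1). The projector onto W = col(U) is P = U (U^T U)^(-1) U^T.
Compute U^T U =
  [10],
and U^T v = (12).
Solve U^T U · c = U^T v for the coefficients: c = (6/5). The projection is proj_W(v) = U c.
Check: (v - proj_W(v)) · u_1 = 0  (should be 0).
Result: proj_W(v) = (-18/5, -6/5, 0).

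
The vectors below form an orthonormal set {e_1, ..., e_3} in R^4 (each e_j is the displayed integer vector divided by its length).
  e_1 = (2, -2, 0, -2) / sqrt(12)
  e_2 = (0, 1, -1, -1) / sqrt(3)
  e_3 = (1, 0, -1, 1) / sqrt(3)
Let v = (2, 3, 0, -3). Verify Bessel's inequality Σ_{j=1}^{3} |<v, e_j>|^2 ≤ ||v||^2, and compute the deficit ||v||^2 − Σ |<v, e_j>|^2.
Σ |<v, e_j>|^2 = 41/3; ||v||^2 = 22; deficit = 25/3

Write each e_j = u_j / sqrt(<u_j, u_j>) where u_j is the displayed integer vector. Then <v, e_j> = <v, u_j> / sqrt(<u_j, u_j>), so |<v, e_j>|^2 = <v, u_j>^2 / <u_j, u_j>.
Coefficients: <v, e_1> = 4/sqrt(12), <v, e_2> = 6/sqrt(3), <v, e_3> = -1/sqrt(3).
Square and sum: Σ |<v, e_j>|^2 = 41/3.
Compute ||v||^2 = v·v = 22.
Deficit = 22 − 41/3 = 25/3 ≥ 0, confirming Bessel's inequality. (The deficit equals ||v − Σ <v,e_j> e_j||^2, the squared distance from v to span{e_j}.)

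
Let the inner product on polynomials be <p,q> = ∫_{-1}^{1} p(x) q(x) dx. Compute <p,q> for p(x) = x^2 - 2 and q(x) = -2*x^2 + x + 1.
<p,q> = -22/15

Expand the product: p(x)·q(x) = -2*x^4 + x^3 + 5*x^2 - 2*x - 2.
∫_{-1}^{1} of each monomial x^k gives [2/(k+1) if k even, 0 if k odd]. Integrating term-by-term (or equivalently evaluating the antiderivative F(x) = -2*x^5/5 + x^4/4 + 5*x^3/3 - x^2 - 2*x at the endpoints):
  F(1) − F(−1) = -89/60 − (-1/60) = -22/15.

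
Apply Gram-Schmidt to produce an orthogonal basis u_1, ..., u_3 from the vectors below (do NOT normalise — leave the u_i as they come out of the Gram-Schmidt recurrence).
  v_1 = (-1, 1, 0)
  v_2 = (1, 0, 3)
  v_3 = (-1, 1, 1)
Orthogonal basis:
  u_1 = (-1, 1, 0)
  u_2 = (1/2, 1/2, 3)
  u_3 = (-3/19, -3/19, 1/19)

Apply the Gram-Schmidt recurrence
  u_1 = v_1
  u_i = v_i − Σ_{j<i} ((v_i · u_j) / (u_j · u_j)) · u_j.

Step by step this gives:
  u_1 = (-1, 1, 0)
  u_2 = (1/2, 1/2, 3)
  u_3 = (-3/19, -3/19, 1/19)

Orthogonality check:
  u_2 · u_1 = 0 (should be 0)
  u_3 · u_1 = 0 (should be 0)
  u_3 · u_2 = 0 (should be 0)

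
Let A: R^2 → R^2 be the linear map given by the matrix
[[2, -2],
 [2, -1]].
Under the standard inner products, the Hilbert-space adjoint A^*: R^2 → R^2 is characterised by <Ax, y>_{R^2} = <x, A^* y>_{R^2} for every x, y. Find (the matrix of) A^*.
A^* = A^T =
[[2, 2],
 [-2, -1]]

For real matrices with standard dot products, the defining identity <Ax, y> = <x, A^* y> gives (Ax)^T y = x^T (A^*) y, i.e. x^T A^T y = x^T (A^*) y. Since this holds for all x, y, we must have A^* = A^T. Therefore
A^* =
[[2, 2],
 [-2, -1]].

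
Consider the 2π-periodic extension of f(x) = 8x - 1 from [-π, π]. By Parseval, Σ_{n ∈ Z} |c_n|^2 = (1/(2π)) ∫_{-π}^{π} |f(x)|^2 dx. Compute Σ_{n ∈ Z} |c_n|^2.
Σ |c_n|^2 = 64π^2/3 + 1

Expand and integrate term by term over [-π, π]:
  ∫ (8x)^2 dx = 64·(2π^3/3); ∫ 2·8·(-1)·x dx = 0 (odd integrand); ∫ (-1)^2 dx = 1·2π.
So (1/(2π)) ∫_{-π}^{π} (8x - 1)^2 dx = 64π^2/3 + 1 = 64π^2/3 + 1.
Parseval ⇒ Σ |c_n|^2 = 64π^2/3 + 1.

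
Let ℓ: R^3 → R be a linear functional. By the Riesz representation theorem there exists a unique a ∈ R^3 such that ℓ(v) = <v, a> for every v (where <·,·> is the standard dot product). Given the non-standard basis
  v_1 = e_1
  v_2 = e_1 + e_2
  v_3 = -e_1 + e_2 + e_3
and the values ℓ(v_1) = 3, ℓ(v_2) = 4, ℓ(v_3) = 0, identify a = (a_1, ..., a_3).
a = (3, 1, 2)

Write a = (a_1, ..., a_3) in the standard basis. For each basis vector v_i, ℓ(v_i) = <v_i, a> is a linear equation in the a_j's. Collect the n equations into a matrix system V a = ℓ, where row i of V is v_i (expressed in the standard basis). Since V is invertible (lower-triangular with 1s on the diagonal, up to permutation), solve by back-substitution:
  V =
[[1, 0, 0],
 [1, 1, 0],
 [-1, 1, 1]]
  V a = (3, 4, 0)
Solving gives a = (3, 1, 2).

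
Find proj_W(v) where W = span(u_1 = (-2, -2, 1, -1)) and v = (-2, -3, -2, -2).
proj_W(v) = (-2, -2, 1, -1)

Set up U = [u_1 | ... | u_1] ∈ R^(4×1). The projector onto W = col(U) is P = U (U^T U)^(-1) U^T.
Compute U^T U =
  [10],
and U^T v = (10).
Solve U^T U · c = U^T v for the coefficients: c = (1). The projection is proj_W(v) = U c.
Check: (v - proj_W(v)) · u_1 = 0  (should be 0).
Result: proj_W(v) = (-2, -2, 1, -1).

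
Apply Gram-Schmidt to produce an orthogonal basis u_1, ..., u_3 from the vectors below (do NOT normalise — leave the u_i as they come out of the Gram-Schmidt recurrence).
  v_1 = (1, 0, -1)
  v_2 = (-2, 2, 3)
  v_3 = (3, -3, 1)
Orthogonal basis:
  u_1 = (1, 0, -1)
  u_2 = (1/2, 2, 1/2)
  u_3 = (22/9, -11/9, 22/9)

Apply the Gram-Schmidt recurrence
  u_1 = v_1
  u_i = v_i − Σ_{j<i} ((v_i · u_j) / (u_j · u_j)) · u_j.

Step by step this gives:
  u_1 = (1, 0, -1)
  u_2 = (1/2, 2, 1/2)
  u_3 = (22/9, -11/9, 22/9)

Orthogonality check:
  u_2 · u_1 = 0 (should be 0)
  u_3 · u_1 = 0 (should be 0)
  u_3 · u_2 = 0 (should be 0)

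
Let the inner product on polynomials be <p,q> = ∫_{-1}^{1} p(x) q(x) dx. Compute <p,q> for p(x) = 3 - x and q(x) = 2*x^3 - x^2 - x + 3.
<p,q> = 238/15

Expand the product: p(x)·q(x) = -2*x^4 + 7*x^3 - 2*x^2 - 6*x + 9.
∫_{-1}^{1} of each monomial x^k gives [2/(k+1) if k even, 0 if k odd]. Integrating term-by-term (or equivalently evaluating the antiderivative F(x) = -2*x^5/5 + 7*x^4/4 - 2*x^3/3 - 3*x^2 + 9*x at the endpoints):
  F(1) − F(−1) = 401/60 − (-551/60) = 238/15.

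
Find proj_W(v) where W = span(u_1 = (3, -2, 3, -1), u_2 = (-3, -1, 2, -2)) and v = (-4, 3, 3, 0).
proj_W(v) = (-27/7, 0, 3/7, -9/7)

Set up U = [u_1 | ... | u_2] ∈ R^(4×2). The projector onto W = col(U) is P = U (U^T U)^(-1) U^T.
Compute U^T U =
  [23, 1]
  [1, 18],
and U^T v = (-9, 15).
Solve U^T U · c = U^T v for the coefficients: c = (-3/7, 6/7). The projection is proj_W(v) = U c.
Check: (v - proj_W(v)) · u_1 = 0  (should be 0).
Check: (v - proj_W(v)) · u_2 = 0  (should be 0).
Result: proj_W(v) = (-27/7, 0, 3/7, -9/7).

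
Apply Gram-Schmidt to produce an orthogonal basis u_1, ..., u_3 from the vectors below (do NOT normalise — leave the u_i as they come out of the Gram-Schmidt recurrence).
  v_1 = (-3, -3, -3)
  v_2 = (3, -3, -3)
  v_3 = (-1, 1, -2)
Orthogonal basis:
  u_1 = (-3, -3, -3)
  u_2 = (4, -2, -2)
  u_3 = (0, 3/2, -3/2)

Apply the Gram-Schmidt recurrence
  u_1 = v_1
  u_i = v_i − Σ_{j<i} ((v_i · u_j) / (u_j · u_j)) · u_j.

Step by step this gives:
  u_1 = (-3, -3, -3)
  u_2 = (4, -2, -2)
  u_3 = (0, 3/2, -3/2)

Orthogonality check:
  u_2 · u_1 = 0 (should be 0)
  u_3 · u_1 = 0 (should be 0)
  u_3 · u_2 = 0 (should be 0)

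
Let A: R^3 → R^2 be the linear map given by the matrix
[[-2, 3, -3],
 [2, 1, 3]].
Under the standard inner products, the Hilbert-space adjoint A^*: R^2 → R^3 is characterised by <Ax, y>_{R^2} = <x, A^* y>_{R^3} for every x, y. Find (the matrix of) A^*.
A^* = A^T =
[[-2, 2],
 [3, 1],
 [-3, 3]]

For real matrices with standard dot products, the defining identity <Ax, y> = <x, A^* y> gives (Ax)^T y = x^T (A^*) y, i.e. x^T A^T y = x^T (A^*) y. Since this holds for all x, y, we must have A^* = A^T. Therefore
A^* =
[[-2, 2],
 [3, 1],
 [-3, 3]].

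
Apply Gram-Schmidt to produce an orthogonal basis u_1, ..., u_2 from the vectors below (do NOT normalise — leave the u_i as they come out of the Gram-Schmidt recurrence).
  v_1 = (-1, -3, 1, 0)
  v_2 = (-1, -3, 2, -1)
Orthogonal basis:
  u_1 = (-1, -3, 1, 0)
  u_2 = (1/11, 3/11, 10/11, -1)

Apply the Gram-Schmidt recurrence
  u_1 = v_1
  u_i = v_i − Σ_{j<i} ((v_i · u_j) / (u_j · u_j)) · u_j.

Step by step this gives:
  u_1 = (-1, -3, 1, 0)
  u_2 = (1/11, 3/11, 10/11, -1)

Orthogonality check:
  u_2 · u_1 = 0 (should be 0)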